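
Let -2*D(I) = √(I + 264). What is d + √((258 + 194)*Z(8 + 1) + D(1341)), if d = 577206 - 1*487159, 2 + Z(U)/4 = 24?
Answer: 90047 + √(159104 - 2*√1605)/2 ≈ 90246.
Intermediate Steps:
Z(U) = 88 (Z(U) = -8 + 4*24 = -8 + 96 = 88)
D(I) = -√(264 + I)/2 (D(I) = -√(I + 264)/2 = -√(264 + I)/2)
d = 90047 (d = 577206 - 487159 = 90047)
d + √((258 + 194)*Z(8 + 1) + D(1341)) = 90047 + √((258 + 194)*88 - √(264 + 1341)/2) = 90047 + √(452*88 - √1605/2) = 90047 + √(39776 - √1605/2)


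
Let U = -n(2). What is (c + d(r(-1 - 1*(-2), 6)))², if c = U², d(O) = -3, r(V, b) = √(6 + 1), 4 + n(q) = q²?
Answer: 9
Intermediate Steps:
n(q) = -4 + q²
r(V, b) = √7
U = 0 (U = -(-4 + 2²) = -(-4 + 4) = -1*0 = 0)
c = 0 (c = 0² = 0)
(c + d(r(-1 - 1*(-2), 6)))² = (0 - 3)² = (-3)² = 9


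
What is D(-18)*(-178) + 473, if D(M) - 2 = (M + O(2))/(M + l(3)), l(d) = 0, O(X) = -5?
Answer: -994/9 ≈ -110.44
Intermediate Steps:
D(M) = 2 + (-5 + M)/M (D(M) = 2 + (M - 5)/(M + 0) = 2 + (-5 + M)/M)
D(-18)*(-178) + 473 = (3 - 5/(-18))*(-178) + 473 = (3 - 5*(-1/18))*(-178) + 473 = (3 + 5/18)*(-178) + 473 = (59/18)*(-178) + 473 = -5251/9 + 473 = -994/9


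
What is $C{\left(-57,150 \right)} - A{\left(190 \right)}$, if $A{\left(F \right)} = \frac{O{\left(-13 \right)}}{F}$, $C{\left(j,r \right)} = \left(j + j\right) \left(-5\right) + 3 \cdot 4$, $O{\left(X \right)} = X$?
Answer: $\frac{110593}{190} \approx 582.07$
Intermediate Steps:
$C{\left(j,r \right)} = 12 - 10 j$ ($C{\left(j,r \right)} = 2 j \left(-5\right) + 12 = - 10 j + 12 = 12 - 10 j$)
$A{\left(F \right)} = - \frac{13}{F}$
$C{\left(-57,150 \right)} - A{\left(190 \right)} = \left(12 - -570\right) - - \frac{13}{190} = \left(12 + 570\right) - \left(-13\right) \frac{1}{190} = 582 - - \frac{13}{190} = 582 + \frac{13}{190} = \frac{110593}{190}$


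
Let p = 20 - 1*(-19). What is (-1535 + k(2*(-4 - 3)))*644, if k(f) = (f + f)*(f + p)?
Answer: -1439340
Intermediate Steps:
p = 39 (p = 20 + 19 = 39)
k(f) = 2*f*(39 + f) (k(f) = (f + f)*(f + 39) = (2*f)*(39 + f) = 2*f*(39 + f))
(-1535 + k(2*(-4 - 3)))*644 = (-1535 + 2*(2*(-4 - 3))*(39 + 2*(-4 - 3)))*644 = (-1535 + 2*(2*(-7))*(39 + 2*(-7)))*644 = (-1535 + 2*(-14)*(39 - 14))*644 = (-1535 + 2*(-14)*25)*644 = (-1535 - 700)*644 = -2235*644 = -1439340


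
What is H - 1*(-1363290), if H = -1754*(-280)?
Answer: 1854410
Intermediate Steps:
H = 491120
H - 1*(-1363290) = 491120 - 1*(-1363290) = 491120 + 1363290 = 1854410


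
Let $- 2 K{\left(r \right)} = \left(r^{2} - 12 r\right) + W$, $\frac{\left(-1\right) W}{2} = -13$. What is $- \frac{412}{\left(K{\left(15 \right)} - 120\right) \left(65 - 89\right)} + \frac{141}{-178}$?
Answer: $- \frac{149887}{166074} \approx -0.90253$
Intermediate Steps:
$W = 26$ ($W = \left(-2\right) \left(-13\right) = 26$)
$K{\left(r \right)} = -13 + 6 r - \frac{r^{2}}{2}$ ($K{\left(r \right)} = - \frac{\left(r^{2} - 12 r\right) + 26}{2} = - \frac{26 + r^{2} - 12 r}{2} = -13 + 6 r - \frac{r^{2}}{2}$)
$- \frac{412}{\left(K{\left(15 \right)} - 120\right) \left(65 - 89\right)} + \frac{141}{-178} = - \frac{412}{\left(\left(-13 + 6 \cdot 15 - \frac{15^{2}}{2}\right) - 120\right) \left(65 - 89\right)} + \frac{141}{-178} = - \frac{412}{\left(\left(-13 + 90 - \frac{225}{2}\right) - 120\right) \left(-24\right)} + 141 \left(- \frac{1}{178}\right) = - \frac{412}{\left(\left(-13 + 90 - \frac{225}{2}\right) - 120\right) \left(-24\right)} - \frac{141}{178} = - \frac{412}{\left(- \frac{71}{2} - 120\right) \left(-24\right)} - \frac{141}{178} = - \frac{412}{\left(- \frac{311}{2}\right) \left(-24\right)} - \frac{141}{178} = - \frac{412}{3732} - \frac{141}{178} = \left(-412\right) \frac{1}{3732} - \frac{141}{178} = - \frac{103}{933} - \frac{141}{178} = - \frac{149887}{166074}$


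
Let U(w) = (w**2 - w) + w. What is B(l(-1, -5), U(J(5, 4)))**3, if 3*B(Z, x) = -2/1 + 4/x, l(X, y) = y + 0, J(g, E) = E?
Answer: -343/1728 ≈ -0.19850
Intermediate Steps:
l(X, y) = y
U(w) = w**2
B(Z, x) = -2/3 + 4/(3*x) (B(Z, x) = (-2/1 + 4/x)/3 = (-2*1 + 4/x)/3 = (-2 + 4/x)/3 = -2/3 + 4/(3*x))
B(l(-1, -5), U(J(5, 4)))**3 = (2*(2 - 1*4**2)/(3*(4**2)))**3 = ((2/3)*(2 - 1*16)/16)**3 = ((2/3)*(1/16)*(2 - 16))**3 = ((2/3)*(1/16)*(-14))**3 = (-7/12)**3 = -343/1728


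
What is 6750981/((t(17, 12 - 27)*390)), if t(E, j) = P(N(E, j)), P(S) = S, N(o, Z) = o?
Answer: 2250327/2210 ≈ 1018.2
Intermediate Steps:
t(E, j) = E
6750981/((t(17, 12 - 27)*390)) = 6750981/((17*390)) = 6750981/6630 = 6750981*(1/6630) = 2250327/2210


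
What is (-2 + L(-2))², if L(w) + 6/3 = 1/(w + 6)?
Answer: 225/16 ≈ 14.063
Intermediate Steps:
L(w) = -2 + 1/(6 + w) (L(w) = -2 + 1/(w + 6) = -2 + 1/(6 + w))
(-2 + L(-2))² = (-2 + (-11 - 2*(-2))/(6 - 2))² = (-2 + (-11 + 4)/4)² = (-2 + (¼)*(-7))² = (-2 - 7/4)² = (-15/4)² = 225/16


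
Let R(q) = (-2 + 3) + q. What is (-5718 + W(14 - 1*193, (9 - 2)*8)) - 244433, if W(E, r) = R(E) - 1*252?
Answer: -250581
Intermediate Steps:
R(q) = 1 + q
W(E, r) = -251 + E (W(E, r) = (1 + E) - 1*252 = (1 + E) - 252 = -251 + E)
(-5718 + W(14 - 1*193, (9 - 2)*8)) - 244433 = (-5718 + (-251 + (14 - 1*193))) - 244433 = (-5718 + (-251 + (14 - 193))) - 244433 = (-5718 + (-251 - 179)) - 244433 = (-5718 - 430) - 244433 = -6148 - 244433 = -250581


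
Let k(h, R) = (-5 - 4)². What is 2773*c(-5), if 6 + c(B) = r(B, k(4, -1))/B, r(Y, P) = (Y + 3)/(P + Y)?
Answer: -3158447/190 ≈ -16623.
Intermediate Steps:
k(h, R) = 81 (k(h, R) = (-9)² = 81)
r(Y, P) = (3 + Y)/(P + Y)
c(B) = -6 + (3 + B)/(B*(81 + B)) (c(B) = -6 + ((3 + B)/(81 + B))/B = -6 + (3 + B)/(B*(81 + B)))
2773*c(-5) = 2773*((3 - 5 - 6*(-5)*(81 - 5))/((-5)*(81 - 5))) = 2773*(-⅕*(3 - 5 - 6*(-5)*76)/76) = 2773*(-⅕*1/76*(3 - 5 + 2280)) = 2773*(-⅕*1/76*2278) = 2773*(-1139/190) = -3158447/190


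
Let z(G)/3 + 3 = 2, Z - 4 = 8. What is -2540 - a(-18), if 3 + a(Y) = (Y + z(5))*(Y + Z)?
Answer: -2663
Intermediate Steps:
Z = 12 (Z = 4 + 8 = 12)
z(G) = -3 (z(G) = -9 + 3*2 = -9 + 6 = -3)
a(Y) = -3 + (-3 + Y)*(12 + Y) (a(Y) = -3 + (Y - 3)*(Y + 12) = -3 + (-3 + Y)*(12 + Y))
-2540 - a(-18) = -2540 - (-39 + (-18)**2 + 9*(-18)) = -2540 - (-39 + 324 - 162) = -2540 - 1*123 = -2540 - 123 = -2663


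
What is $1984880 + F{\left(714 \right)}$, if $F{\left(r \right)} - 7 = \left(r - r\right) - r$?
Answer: $1984173$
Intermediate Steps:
$F{\left(r \right)} = 7 - r$ ($F{\left(r \right)} = 7 + \left(\left(r - r\right) - r\right) = 7 + \left(0 - r\right) = 7 - r$)
$1984880 + F{\left(714 \right)} = 1984880 + \left(7 - 714\right) = 1984880 - 707 = 1984173$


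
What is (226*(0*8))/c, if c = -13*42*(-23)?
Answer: 0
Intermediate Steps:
c = 12558 (c = -546*(-23) = 12558)
(226*(0*8))/c = (226*(0*8))/12558 = (226*0)*(1/12558) = 0*(1/12558) = 0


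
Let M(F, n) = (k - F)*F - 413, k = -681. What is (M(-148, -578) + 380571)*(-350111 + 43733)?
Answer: -140640369876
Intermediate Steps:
M(F, n) = -413 + F*(-681 - F) (M(F, n) = (-681 - F)*F - 413 = F*(-681 - F) - 413 = -413 + F*(-681 - F))
(M(-148, -578) + 380571)*(-350111 + 43733) = ((-413 - 1*(-148)² - 681*(-148)) + 380571)*(-350111 + 43733) = ((-413 - 1*21904 + 100788) + 380571)*(-306378) = ((-413 - 21904 + 100788) + 380571)*(-306378) = (78471 + 380571)*(-306378) = 459042*(-306378) = -140640369876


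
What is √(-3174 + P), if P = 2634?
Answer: 6*I*√15 ≈ 23.238*I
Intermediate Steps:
√(-3174 + P) = √(-3174 + 2634) = √(-540) = 6*I*√15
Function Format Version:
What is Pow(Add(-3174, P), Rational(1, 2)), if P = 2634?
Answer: Mul(6, I, Pow(15, Rational(1, 2))) ≈ Mul(23.238, I)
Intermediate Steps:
Pow(Add(-3174, P), Rational(1, 2)) = Pow(Add(-3174, 2634), Rational(1, 2)) = Pow(-540, Rational(1, 2)) = Mul(6, I, Pow(15, Rational(1, 2)))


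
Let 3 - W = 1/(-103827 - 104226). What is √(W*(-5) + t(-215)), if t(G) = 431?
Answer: √2000777344031/69351 ≈ 20.396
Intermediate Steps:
W = 624160/208053 (W = 3 - 1/(-103827 - 104226) = 3 - 1/(-208053) = 3 - 1*(-1/208053) = 3 + 1/208053 = 624160/208053 ≈ 3.0000)
√(W*(-5) + t(-215)) = √((624160/208053)*(-5) + 431) = √(-3120800/208053 + 431) = √(86550043/208053) = √2000777344031/69351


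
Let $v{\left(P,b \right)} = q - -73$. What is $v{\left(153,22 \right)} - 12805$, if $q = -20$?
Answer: $-12752$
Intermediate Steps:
$v{\left(P,b \right)} = 53$ ($v{\left(P,b \right)} = -20 - -73 = -20 + 73 = 53$)
$v{\left(153,22 \right)} - 12805 = 53 - 12805 = -12752$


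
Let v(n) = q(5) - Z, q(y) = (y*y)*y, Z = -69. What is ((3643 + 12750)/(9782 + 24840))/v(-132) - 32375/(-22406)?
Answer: 1122780557/775740532 ≈ 1.4474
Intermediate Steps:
q(y) = y³ (q(y) = y²*y = y³)
v(n) = 194 (v(n) = 5³ - 1*(-69) = 125 + 69 = 194)
((3643 + 12750)/(9782 + 24840))/v(-132) - 32375/(-22406) = ((3643 + 12750)/(9782 + 24840))/194 - 32375/(-22406) = (16393/34622)*(1/194) - 32375*(-1/22406) = (16393*(1/34622))*(1/194) + 32375/22406 = (16393/34622)*(1/194) + 32375/22406 = 169/69244 + 32375/22406 = 1122780557/775740532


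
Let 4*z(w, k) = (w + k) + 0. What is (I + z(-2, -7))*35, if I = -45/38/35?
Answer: -6075/76 ≈ -79.934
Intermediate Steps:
I = -9/266 (I = -45*1/38*(1/35) = -45/38*1/35 = -9/266 ≈ -0.033835)
z(w, k) = k/4 + w/4 (z(w, k) = ((w + k) + 0)/4 = ((k + w) + 0)/4 = (k + w)/4 = k/4 + w/4)
(I + z(-2, -7))*35 = (-9/266 + ((¼)*(-7) + (¼)*(-2)))*35 = (-9/266 + (-7/4 - ½))*35 = (-9/266 - 9/4)*35 = -1215/532*35 = -6075/76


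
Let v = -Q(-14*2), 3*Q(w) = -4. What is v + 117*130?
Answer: 45634/3 ≈ 15211.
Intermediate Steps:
Q(w) = -4/3 (Q(w) = (1/3)*(-4) = -4/3)
v = 4/3 (v = -1*(-4/3) = 4/3 ≈ 1.3333)
v + 117*130 = 4/3 + 117*130 = 4/3 + 15210 = 45634/3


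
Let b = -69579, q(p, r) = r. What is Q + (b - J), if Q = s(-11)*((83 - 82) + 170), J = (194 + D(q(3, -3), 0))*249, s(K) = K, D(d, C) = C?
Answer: -119766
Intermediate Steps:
J = 48306 (J = (194 + 0)*249 = 194*249 = 48306)
Q = -1881 (Q = -11*((83 - 82) + 170) = -11*(1 + 170) = -11*171 = -1881)
Q + (b - J) = -1881 + (-69579 - 1*48306) = -1881 + (-69579 - 48306) = -1881 - 117885 = -119766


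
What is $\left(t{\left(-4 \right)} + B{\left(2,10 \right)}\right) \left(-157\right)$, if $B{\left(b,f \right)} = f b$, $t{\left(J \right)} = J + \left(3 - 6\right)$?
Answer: $-2041$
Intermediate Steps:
$t{\left(J \right)} = -3 + J$ ($t{\left(J \right)} = J - 3 = -3 + J$)
$B{\left(b,f \right)} = b f$
$\left(t{\left(-4 \right)} + B{\left(2,10 \right)}\right) \left(-157\right) = \left(\left(-3 - 4\right) + 2 \cdot 10\right) \left(-157\right) = \left(-7 + 20\right) \left(-157\right) = 13 \left(-157\right) = -2041$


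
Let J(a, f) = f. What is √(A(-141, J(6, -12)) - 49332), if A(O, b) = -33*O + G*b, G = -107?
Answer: I*√43395 ≈ 208.31*I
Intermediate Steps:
A(O, b) = -107*b - 33*O (A(O, b) = -33*O - 107*b = -107*b - 33*O)
√(A(-141, J(6, -12)) - 49332) = √((-107*(-12) - 33*(-141)) - 49332) = √((1284 + 4653) - 49332) = √(5937 - 49332) = √(-43395) = I*√43395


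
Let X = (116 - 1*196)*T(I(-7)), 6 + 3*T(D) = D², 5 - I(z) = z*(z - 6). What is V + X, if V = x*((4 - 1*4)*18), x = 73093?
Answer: -591200/3 ≈ -1.9707e+5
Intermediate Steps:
I(z) = 5 - z*(-6 + z) (I(z) = 5 - z*(z - 6) = 5 - z*(-6 + z))
T(D) = -2 + D²/3
X = -591200/3 (X = (116 - 1*196)*(-2 + (5 - 1*(-7)² + 6*(-7))²/3) = (116 - 196)*(-2 + (5 - 1*49 - 42)²/3) = -80*(-2 + (5 - 49 - 42)²/3) = -80*(-2 + (⅓)*(-86)²) = -80*(-2 + (⅓)*7396) = -80*(-2 + 7396/3) = -80*7390/3 = -591200/3 ≈ -1.9707e+5)
V = 0 (V = 73093*((4 - 1*4)*18) = 73093*((4 - 4)*18) = 73093*(0*18) = 73093*0 = 0)
V + X = 0 - 591200/3 = -591200/3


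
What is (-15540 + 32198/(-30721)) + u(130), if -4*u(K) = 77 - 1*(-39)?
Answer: -478327447/30721 ≈ -15570.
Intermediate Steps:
u(K) = -29 (u(K) = -(77 - 1*(-39))/4 = -(77 + 39)/4 = -¼*116 = -29)
(-15540 + 32198/(-30721)) + u(130) = (-15540 + 32198/(-30721)) - 29 = (-15540 + 32198*(-1/30721)) - 29 = (-15540 - 32198/30721) - 29 = -477436538/30721 - 29 = -478327447/30721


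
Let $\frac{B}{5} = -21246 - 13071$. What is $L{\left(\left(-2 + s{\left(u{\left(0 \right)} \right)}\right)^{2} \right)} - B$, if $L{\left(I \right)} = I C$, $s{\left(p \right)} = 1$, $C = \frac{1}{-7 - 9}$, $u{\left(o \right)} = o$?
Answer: $\frac{2745359}{16} \approx 1.7159 \cdot 10^{5}$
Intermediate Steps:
$C = - \frac{1}{16}$ ($C = \frac{1}{-16} = - \frac{1}{16} \approx -0.0625$)
$B = -171585$ ($B = 5 \left(-21246 - 13071\right) = 5 \left(-34317\right) = -171585$)
$L{\left(I \right)} = - \frac{I}{16}$ ($L{\left(I \right)} = I \left(- \frac{1}{16}\right) = - \frac{I}{16}$)
$L{\left(\left(-2 + s{\left(u{\left(0 \right)} \right)}\right)^{2} \right)} - B = - \frac{\left(-2 + 1\right)^{2}}{16} - -171585 = - \frac{\left(-1\right)^{2}}{16} + 171585 = \left(- \frac{1}{16}\right) 1 + 171585 = - \frac{1}{16} + 171585 = \frac{2745359}{16}$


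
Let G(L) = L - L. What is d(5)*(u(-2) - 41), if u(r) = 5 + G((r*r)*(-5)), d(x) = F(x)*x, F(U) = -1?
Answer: 180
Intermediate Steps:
d(x) = -x
G(L) = 0
u(r) = 5 (u(r) = 5 + 0 = 5)
d(5)*(u(-2) - 41) = (-1*5)*(5 - 41) = -5*(-36) = 180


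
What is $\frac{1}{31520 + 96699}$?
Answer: $\frac{1}{128219} \approx 7.7992 \cdot 10^{-6}$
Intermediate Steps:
$\frac{1}{31520 + 96699} = \frac{1}{128219}$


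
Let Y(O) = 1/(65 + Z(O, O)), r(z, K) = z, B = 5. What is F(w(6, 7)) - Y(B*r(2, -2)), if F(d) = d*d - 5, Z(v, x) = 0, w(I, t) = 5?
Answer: 1299/65 ≈ 19.985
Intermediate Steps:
F(d) = -5 + d² (F(d) = d² - 5 = -5 + d²)
Y(O) = 1/65 (Y(O) = 1/(65 + 0) = 1/65)
F(w(6, 7)) - Y(B*r(2, -2)) = (-5 + 5²) - 1*1/65 = (-5 + 25) - 1/65 = 20 - 1/65 = 1299/65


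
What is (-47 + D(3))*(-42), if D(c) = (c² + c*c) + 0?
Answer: 1218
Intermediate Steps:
D(c) = 2*c² (D(c) = (c² + c²) + 0 = 2*c² + 0 = 2*c²)
(-47 + D(3))*(-42) = (-47 + 2*3²)*(-42) = (-47 + 2*9)*(-42) = (-47 + 18)*(-42) = -29*(-42) = 1218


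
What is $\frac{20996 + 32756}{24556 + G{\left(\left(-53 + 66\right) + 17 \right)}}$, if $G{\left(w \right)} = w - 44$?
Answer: $\frac{26876}{12271} \approx 2.1902$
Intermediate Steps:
$G{\left(w \right)} = -44 + w$ ($G{\left(w \right)} = w - 44 = -44 + w$)
$\frac{20996 + 32756}{24556 + G{\left(\left(-53 + 66\right) + 17 \right)}} = \frac{20996 + 32756}{24556 + \left(-44 + \left(\left(-53 + 66\right) + 17\right)\right)} = \frac{53752}{24556 + \left(-44 + \left(13 + 17\right)\right)} = \frac{53752}{24556 + \left(-44 + 30\right)} = \frac{53752}{24556 - 14} = \frac{53752}{24542} = 53752 \cdot \frac{1}{24542} = \frac{26876}{12271}$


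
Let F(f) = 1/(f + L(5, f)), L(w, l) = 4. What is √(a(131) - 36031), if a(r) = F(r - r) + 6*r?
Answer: I*√140979/2 ≈ 187.74*I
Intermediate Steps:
F(f) = 1/(4 + f) (F(f) = 1/(f + 4) = 1/(4 + f))
a(r) = ¼ + 6*r (a(r) = 1/(4 + (r - r)) + 6*r = 1/(4 + 0) + 6*r = 1/4 + 6*r = ¼ + 6*r)
√(a(131) - 36031) = √((¼ + 6*131) - 36031) = √((¼ + 786) - 36031) = √(3145/4 - 36031) = √(-140979/4) = I*√140979/2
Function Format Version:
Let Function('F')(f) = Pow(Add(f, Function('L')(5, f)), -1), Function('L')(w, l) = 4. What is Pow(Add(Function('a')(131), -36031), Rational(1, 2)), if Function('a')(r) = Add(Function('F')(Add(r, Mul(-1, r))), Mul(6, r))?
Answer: Mul(Rational(1, 2), I, Pow(140979, Rational(1, 2))) ≈ Mul(187.74, I)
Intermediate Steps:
Function('F')(f) = Pow(Add(4, f), -1) (Function('F')(f) = Pow(Add(f, 4), -1) = Pow(Add(4, f), -1))
Function('a')(r) = Add(Rational(1, 4), Mul(6, r)) (Function('a')(r) = Add(Pow(Add(4, Add(r, Mul(-1, r))), -1), Mul(6, r)) = Add(Pow(Add(4, 0), -1), Mul(6, r)) = Add(Pow(4, -1), Mul(6, r)) = Add(Rational(1, 4), Mul(6, r)))
Pow(Add(Function('a')(131), -36031), Rational(1, 2)) = Pow(Add(Add(Rational(1, 4), Mul(6, 131)), -36031), Rational(1, 2)) = Pow(Add(Add(Rational(1, 4), 786), -36031), Rational(1, 2)) = Pow(Add(Rational(3145, 4), -36031), Rational(1, 2)) = Pow(Rational(-140979, 4), Rational(1, 2)) = Mul(Rational(1, 2), I, Pow(140979, Rational(1, 2)))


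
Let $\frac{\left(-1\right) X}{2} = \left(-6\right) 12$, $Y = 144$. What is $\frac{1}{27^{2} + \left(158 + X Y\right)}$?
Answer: $\frac{1}{21623} \approx 4.6247 \cdot 10^{-5}$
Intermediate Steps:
$X = 144$ ($X = - 2 \left(\left(-6\right) 12\right) = \left(-2\right) \left(-72\right) = 144$)
$\frac{1}{27^{2} + \left(158 + X Y\right)} = \frac{1}{27^{2} + \left(158 + 144 \cdot 144\right)} = \frac{1}{729 + \left(158 + 20736\right)} = \frac{1}{729 + 20894} = \frac{1}{21623}$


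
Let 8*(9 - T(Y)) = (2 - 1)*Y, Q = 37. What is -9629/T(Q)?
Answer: -77032/35 ≈ -2200.9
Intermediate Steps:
T(Y) = 9 - Y/8 (T(Y) = 9 - (2 - 1)*Y/8 = 9 - Y/8)
-9629/T(Q) = -9629/(9 - ⅛*37) = -9629/(9 - 37/8) = -9629/35/8 = -9629*8/35 = -77032/35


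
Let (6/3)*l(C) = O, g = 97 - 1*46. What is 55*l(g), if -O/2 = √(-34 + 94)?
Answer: -110*√15 ≈ -426.03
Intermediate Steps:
g = 51 (g = 97 - 46 = 51)
O = -4*√15 (O = -2*√(-34 + 94) = -4*√15 ≈ -15.492)
l(C) = -2*√15 (l(C) = (-4*√15)/2 = -2*√15)
55*l(g) = 55*(-2*√15) = -110*√15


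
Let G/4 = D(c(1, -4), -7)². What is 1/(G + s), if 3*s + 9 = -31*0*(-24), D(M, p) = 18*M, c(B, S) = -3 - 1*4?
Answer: 1/63501 ≈ 1.5748e-5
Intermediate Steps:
c(B, S) = -7 (c(B, S) = -3 - 4 = -7)
s = -3 (s = -3 + (-31*0*(-24))/3 = -3 + (0*(-24))/3 = -3 + (⅓)*0 = -3 + 0 = -3)
G = 63504 (G = 4*(18*(-7))² = 4*(-126)² = 4*15876 = 63504)
1/(G + s) = 1/(63504 - 3) = 1/63501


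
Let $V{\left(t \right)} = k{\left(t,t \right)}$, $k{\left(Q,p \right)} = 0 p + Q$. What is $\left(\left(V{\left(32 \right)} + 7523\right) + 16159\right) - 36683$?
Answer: $-12969$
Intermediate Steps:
$k{\left(Q,p \right)} = Q$ ($k{\left(Q,p \right)} = 0 + Q = Q$)
$V{\left(t \right)} = t$
$\left(\left(V{\left(32 \right)} + 7523\right) + 16159\right) - 36683 = \left(\left(32 + 7523\right) + 16159\right) - 36683 = \left(7555 + 16159\right) - 36683 = 23714 - 36683 = -12969$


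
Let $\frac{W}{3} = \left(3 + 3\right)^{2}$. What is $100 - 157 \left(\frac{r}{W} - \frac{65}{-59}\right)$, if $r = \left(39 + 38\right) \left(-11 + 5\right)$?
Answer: $\frac{635761}{1062} \approx 598.64$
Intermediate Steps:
$r = -462$ ($r = 77 \left(-6\right) = -462$)
$W = 108$ ($W = 3 \left(3 + 3\right)^{2} = 3 \cdot 6^{2} = 3 \cdot 36 = 108$)
$100 - 157 \left(\frac{r}{W} - \frac{65}{-59}\right) = 100 - 157 \left(- \frac{462}{108} - \frac{65}{-59}\right) = 100 - 157 \left(\left(-462\right) \frac{1}{108} - - \frac{65}{59}\right) = 100 - 157 \left(- \frac{77}{18} + \frac{65}{59}\right) = 100 - - \frac{529561}{1062} = 100 + \frac{529561}{1062} = \frac{635761}{1062}$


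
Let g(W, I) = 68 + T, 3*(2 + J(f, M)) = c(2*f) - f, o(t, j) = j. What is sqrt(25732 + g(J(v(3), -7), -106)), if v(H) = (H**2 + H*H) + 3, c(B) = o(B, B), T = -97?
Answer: sqrt(25703) ≈ 160.32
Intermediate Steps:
c(B) = B
v(H) = 3 + 2*H**2 (v(H) = (H**2 + H**2) + 3 = 2*H**2 + 3 = 3 + 2*H**2)
J(f, M) = -2 + f/3 (J(f, M) = -2 + (2*f - f)/3 = -2 + f/3)
g(W, I) = -29 (g(W, I) = 68 - 97 = -29)
sqrt(25732 + g(J(v(3), -7), -106)) = sqrt(25732 - 29) = sqrt(25703)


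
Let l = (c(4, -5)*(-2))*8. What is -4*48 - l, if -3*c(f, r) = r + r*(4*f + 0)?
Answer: 784/3 ≈ 261.33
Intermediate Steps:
c(f, r) = -r/3 - 4*f*r/3 (c(f, r) = -(r + r*(4*f + 0))/3 = -(r + r*(4*f))/3 = -(r + 4*f*r)/3 = -r/3 - 4*f*r/3)
l = -1360/3 (l = (-⅓*(-5)*(1 + 4*4)*(-2))*8 = (-⅓*(-5)*(1 + 16)*(-2))*8 = (-⅓*(-5)*17*(-2))*8 = ((85/3)*(-2))*8 = -170/3*8 = -1360/3 ≈ -453.33)
-4*48 - l = -4*48 - 1*(-1360/3) = -192 + 1360/3 = 784/3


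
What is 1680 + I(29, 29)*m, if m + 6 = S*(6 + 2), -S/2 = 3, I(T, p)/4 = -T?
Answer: 7944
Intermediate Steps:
I(T, p) = -4*T (I(T, p) = 4*(-T) = -4*T)
S = -6 (S = -2*3 = -6)
m = -54 (m = -6 - 6*(6 + 2) = -6 - 6*8 = -6 - 48 = -54)
1680 + I(29, 29)*m = 1680 - 4*29*(-54) = 1680 - 116*(-54) = 1680 + 6264 = 7944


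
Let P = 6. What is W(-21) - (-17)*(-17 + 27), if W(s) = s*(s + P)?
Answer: 485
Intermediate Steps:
W(s) = s*(6 + s) (W(s) = s*(s + 6) = s*(6 + s))
W(-21) - (-17)*(-17 + 27) = -21*(6 - 21) - (-17)*(-17 + 27) = -21*(-15) - (-17)*10 = 315 - 1*(-170) = 315 + 170 = 485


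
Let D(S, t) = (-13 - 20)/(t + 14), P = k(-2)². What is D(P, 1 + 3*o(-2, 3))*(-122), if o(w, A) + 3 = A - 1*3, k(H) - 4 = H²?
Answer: 671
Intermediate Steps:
k(H) = 4 + H²
P = 64 (P = (4 + (-2)²)² = (4 + 4)² = 8² = 64)
o(w, A) = -6 + A (o(w, A) = -3 + (A - 1*3) = -3 + (A - 3) = -3 + (-3 + A) = -6 + A)
D(S, t) = -33/(14 + t)
D(P, 1 + 3*o(-2, 3))*(-122) = -33/(14 + (1 + 3*(-6 + 3)))*(-122) = -33/(14 + (1 + 3*(-3)))*(-122) = -33/(14 + (1 - 9))*(-122) = -33/(14 - 8)*(-122) = -33/6*(-122) = -33*⅙*(-122) = -11/2*(-122) = 671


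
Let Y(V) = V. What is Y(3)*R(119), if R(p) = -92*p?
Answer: -32844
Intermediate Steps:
Y(3)*R(119) = 3*(-92*119) = 3*(-10948) = -32844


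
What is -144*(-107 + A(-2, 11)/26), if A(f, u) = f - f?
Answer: 15408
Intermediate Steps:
A(f, u) = 0
-144*(-107 + A(-2, 11)/26) = -144*(-107 + 0/26) = -144*(-107 + 0*(1/26)) = -144*(-107 + 0) = -144*(-107) = 15408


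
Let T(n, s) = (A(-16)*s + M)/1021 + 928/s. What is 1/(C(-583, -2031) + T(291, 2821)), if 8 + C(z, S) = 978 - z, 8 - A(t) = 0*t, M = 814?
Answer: 2880241/4539922383 ≈ 0.00063443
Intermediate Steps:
A(t) = 8 (A(t) = 8 - 0*t = 8 - 1*0 = 8 + 0 = 8)
C(z, S) = 970 - z (C(z, S) = -8 + (978 - z) = 970 - z)
T(n, s) = 814/1021 + 928/s + 8*s/1021 (T(n, s) = (8*s + 814)/1021 + 928/s = (814 + 8*s)*(1/1021) + 928/s = (814/1021 + 8*s/1021) + 928/s = 814/1021 + 928/s + 8*s/1021)
1/(C(-583, -2031) + T(291, 2821)) = 1/((970 - 1*(-583)) + (814/1021 + 928/2821 + (8/1021)*2821)) = 1/((970 + 583) + (814/1021 + 928*(1/2821) + 22568/1021)) = 1/(1553 + (814/1021 + 928/2821 + 22568/1021)) = 1/(1553 + 66908110/2880241) = 1/(4539922383/2880241) = 2880241/4539922383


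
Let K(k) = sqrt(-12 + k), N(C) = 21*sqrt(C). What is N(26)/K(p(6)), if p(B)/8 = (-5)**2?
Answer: 21*sqrt(1222)/94 ≈ 7.8096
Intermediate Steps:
p(B) = 200 (p(B) = 8*(-5)**2 = 8*25 = 200)
N(26)/K(p(6)) = (21*sqrt(26))/(sqrt(-12 + 200)) = (21*sqrt(26))/(sqrt(188)) = (21*sqrt(26))/((2*sqrt(47))) = (21*sqrt(26))*(sqrt(47)/94) = 21*sqrt(1222)/94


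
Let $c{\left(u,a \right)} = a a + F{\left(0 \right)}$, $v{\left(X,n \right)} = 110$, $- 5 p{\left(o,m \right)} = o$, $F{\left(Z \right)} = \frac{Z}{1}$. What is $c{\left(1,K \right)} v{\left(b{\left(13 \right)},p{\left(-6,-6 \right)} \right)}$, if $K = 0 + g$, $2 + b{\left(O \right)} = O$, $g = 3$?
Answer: $990$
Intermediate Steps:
$b{\left(O \right)} = -2 + O$
$F{\left(Z \right)} = Z$ ($F{\left(Z \right)} = Z 1 = Z$)
$p{\left(o,m \right)} = - \frac{o}{5}$
$K = 3$ ($K = 0 + 3 = 3$)
$c{\left(u,a \right)} = a^{2}$ ($c{\left(u,a \right)} = a a + 0 = a^{2} + 0 = a^{2}$)
$c{\left(1,K \right)} v{\left(b{\left(13 \right)},p{\left(-6,-6 \right)} \right)} = 3^{2} \cdot 110 = 9 \cdot 110 = 990$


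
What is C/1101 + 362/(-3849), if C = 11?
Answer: -118741/1412583 ≈ -0.084059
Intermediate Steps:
C/1101 + 362/(-3849) = 11/1101 + 362/(-3849) = 11*(1/1101) + 362*(-1/3849) = 11/1101 - 362/3849 = -118741/1412583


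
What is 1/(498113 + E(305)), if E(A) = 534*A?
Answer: 1/660983 ≈ 1.5129e-6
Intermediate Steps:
1/(498113 + E(305)) = 1/(498113 + 534*305) = 1/(498113 + 162870) = 1/660983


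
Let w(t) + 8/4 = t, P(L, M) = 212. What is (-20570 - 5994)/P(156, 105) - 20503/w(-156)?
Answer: 37381/8374 ≈ 4.4639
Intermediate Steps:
w(t) = -2 + t
(-20570 - 5994)/P(156, 105) - 20503/w(-156) = (-20570 - 5994)/212 - 20503/(-2 - 156) = -26564*1/212 - 20503/(-158) = -6641/53 - 20503*(-1/158) = -6641/53 + 20503/158 = 37381/8374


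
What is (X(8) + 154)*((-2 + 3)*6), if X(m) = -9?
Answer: 870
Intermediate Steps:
(X(8) + 154)*((-2 + 3)*6) = (-9 + 154)*((-2 + 3)*6) = 145*(1*6) = 145*6 = 870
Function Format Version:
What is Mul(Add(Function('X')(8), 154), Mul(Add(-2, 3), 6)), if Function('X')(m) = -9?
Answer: 870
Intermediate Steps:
Mul(Add(Function('X')(8), 154), Mul(Add(-2, 3), 6)) = Mul(Add(-9, 154), Mul(Add(-2, 3), 6)) = Mul(145, Mul(1, 6)) = Mul(145, 6) = 870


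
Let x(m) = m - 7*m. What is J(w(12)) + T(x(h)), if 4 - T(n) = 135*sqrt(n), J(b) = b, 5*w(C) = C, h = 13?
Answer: 32/5 - 135*I*sqrt(78) ≈ 6.4 - 1192.3*I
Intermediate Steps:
w(C) = C/5
x(m) = -6*m
T(n) = 4 - 135*sqrt(n)
J(w(12)) + T(x(h)) = (1/5)*12 + (4 - 135*I*sqrt(78)) = 12/5 + (4 - 135*I*sqrt(78)) = 32/5 - 135*I*sqrt(78)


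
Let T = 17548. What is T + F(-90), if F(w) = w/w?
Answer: 17549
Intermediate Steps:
F(w) = 1
T + F(-90) = 17548 + 1 = 17549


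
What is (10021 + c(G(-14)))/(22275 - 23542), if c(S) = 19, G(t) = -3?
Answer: -10040/1267 ≈ -7.9242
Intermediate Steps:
(10021 + c(G(-14)))/(22275 - 23542) = (10021 + 19)/(22275 - 23542) = 10040/(-1267) = 10040*(-1/1267) = -10040/1267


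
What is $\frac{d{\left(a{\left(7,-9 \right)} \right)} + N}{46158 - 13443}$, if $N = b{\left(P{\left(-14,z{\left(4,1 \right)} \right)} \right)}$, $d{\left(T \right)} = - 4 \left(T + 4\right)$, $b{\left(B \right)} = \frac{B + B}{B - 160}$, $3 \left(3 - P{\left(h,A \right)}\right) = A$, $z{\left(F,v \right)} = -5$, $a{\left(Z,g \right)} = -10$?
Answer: $\frac{5578}{7622595} \approx 0.00073177$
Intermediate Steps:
$P{\left(h,A \right)} = 3 - \frac{A}{3}$
$b{\left(B \right)} = \frac{2 B}{-160 + B}$
$d{\left(T \right)} = -16 - 4 T$ ($d{\left(T \right)} = - 4 \left(4 + T\right) = -16 - 4 T$)
$N = - \frac{14}{233}$ ($N = \frac{2 \left(3 - - \frac{5}{3}\right)}{-160 + \left(3 - - \frac{5}{3}\right)} = \frac{2 \left(3 + \frac{5}{3}\right)}{-160 + \left(3 + \frac{5}{3}\right)} = 2 \cdot \frac{14}{3} \frac{1}{-160 + \frac{14}{3}} = 2 \cdot \frac{14}{3} \frac{1}{- \frac{466}{3}} = 2 \cdot \frac{14}{3} \left(- \frac{3}{466}\right) = - \frac{14}{233} \approx -0.060086$)
$\frac{d{\left(a{\left(7,-9 \right)} \right)} + N}{46158 - 13443} = \frac{\left(-16 - -40\right) - \frac{14}{233}}{46158 - 13443} = \frac{\left(-16 + 40\right) - \frac{14}{233}}{32715} = \left(24 - \frac{14}{233}\right) \frac{1}{32715} = \frac{5578}{233} \cdot \frac{1}{32715} = \frac{5578}{7622595}$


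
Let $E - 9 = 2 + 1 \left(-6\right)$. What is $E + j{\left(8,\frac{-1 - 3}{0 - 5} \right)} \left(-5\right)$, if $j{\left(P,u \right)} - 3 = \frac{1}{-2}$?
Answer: $- \frac{15}{2} \approx -7.5$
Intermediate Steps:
$j{\left(P,u \right)} = \frac{5}{2}$ ($j{\left(P,u \right)} = 3 + \frac{1}{-2} = 3 - \frac{1}{2} = \frac{5}{2}$)
$E = 5$ ($E = 9 + \left(2 + 1 \left(-6\right)\right) = 9 + \left(2 - 6\right) = 9 - 4 = 5$)
$E + j{\left(8,\frac{-1 - 3}{0 - 5} \right)} \left(-5\right) = 5 + \frac{5}{2} \left(-5\right) = 5 - \frac{25}{2} = - \frac{15}{2}$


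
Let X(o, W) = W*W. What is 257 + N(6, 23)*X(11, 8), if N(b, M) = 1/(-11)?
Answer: 2763/11 ≈ 251.18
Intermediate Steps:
X(o, W) = W²
N(b, M) = -1/11
257 + N(6, 23)*X(11, 8) = 257 - 1/11*8² = 257 - 1/11*64 = 257 - 64/11 = 2763/11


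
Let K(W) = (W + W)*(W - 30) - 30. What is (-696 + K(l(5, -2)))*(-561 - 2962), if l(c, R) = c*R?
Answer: -260702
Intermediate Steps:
l(c, R) = R*c
K(W) = -30 + 2*W*(-30 + W) (K(W) = (2*W)*(-30 + W) - 30 = 2*W*(-30 + W) - 30 = -30 + 2*W*(-30 + W))
(-696 + K(l(5, -2)))*(-561 - 2962) = (-696 + (-30 - (-120)*5 + 2*(-2*5)²))*(-561 - 2962) = (-696 + (-30 - 60*(-10) + 2*(-10)²))*(-3523) = (-696 + (-30 + 600 + 2*100))*(-3523) = (-696 + (-30 + 600 + 200))*(-3523) = (-696 + 770)*(-3523) = 74*(-3523) = -260702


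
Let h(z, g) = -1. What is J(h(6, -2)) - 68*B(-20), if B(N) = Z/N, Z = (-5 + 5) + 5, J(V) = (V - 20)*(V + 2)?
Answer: -4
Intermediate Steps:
J(V) = (-20 + V)*(2 + V)
Z = 5 (Z = 0 + 5 = 5)
B(N) = 5/N
J(h(6, -2)) - 68*B(-20) = (-40 + (-1)² - 18*(-1)) - 340/(-20) = (-40 + 1 + 18) - 340*(-1)/20 = -21 - 68*(-¼) = -21 + 17 = -4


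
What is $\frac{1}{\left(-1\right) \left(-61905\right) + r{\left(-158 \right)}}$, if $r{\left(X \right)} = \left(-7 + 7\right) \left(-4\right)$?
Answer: $\frac{1}{61905} \approx 1.6154 \cdot 10^{-5}$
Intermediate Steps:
$r{\left(X \right)} = 0$ ($r{\left(X \right)} = 0 \left(-4\right) = 0$)
$\frac{1}{\left(-1\right) \left(-61905\right) + r{\left(-158 \right)}} = \frac{1}{\left(-1\right) \left(-61905\right) + 0} = \frac{1}{61905 + 0} = \frac{1}{61905}$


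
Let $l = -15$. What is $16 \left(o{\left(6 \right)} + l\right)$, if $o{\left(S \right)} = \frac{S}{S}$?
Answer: $-224$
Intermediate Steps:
$o{\left(S \right)} = 1$
$16 \left(o{\left(6 \right)} + l\right) = 16 \left(1 - 15\right) = 16 \left(-14\right) = -224$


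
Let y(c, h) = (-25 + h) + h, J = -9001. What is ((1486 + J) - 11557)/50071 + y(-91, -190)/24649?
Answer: -490384483/1234200079 ≈ -0.39733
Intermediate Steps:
y(c, h) = -25 + 2*h
((1486 + J) - 11557)/50071 + y(-91, -190)/24649 = ((1486 - 9001) - 11557)/50071 + (-25 + 2*(-190))/24649 = (-7515 - 11557)*(1/50071) + (-25 - 380)*(1/24649) = -19072*1/50071 - 405*1/24649 = -19072/50071 - 405/24649 = -490384483/1234200079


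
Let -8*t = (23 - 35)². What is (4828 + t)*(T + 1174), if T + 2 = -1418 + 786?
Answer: 2597400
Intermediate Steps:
t = -18 (t = -(23 - 35)²/8 = -⅛*(-12)² = -⅛*144 = -18)
T = -634 (T = -2 + (-1418 + 786) = -2 - 632 = -634)
(4828 + t)*(T + 1174) = (4828 - 18)*(-634 + 1174) = 4810*540 = 2597400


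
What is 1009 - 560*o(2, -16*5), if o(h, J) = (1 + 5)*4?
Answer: -12431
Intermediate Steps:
o(h, J) = 24 (o(h, J) = 6*4 = 24)
1009 - 560*o(2, -16*5) = 1009 - 560*24 = 1009 - 13440 = -12431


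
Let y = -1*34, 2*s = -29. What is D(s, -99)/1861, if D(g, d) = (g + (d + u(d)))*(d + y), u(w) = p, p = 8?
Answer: 28063/3722 ≈ 7.5398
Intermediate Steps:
s = -29/2 (s = (½)*(-29) = -29/2 ≈ -14.500)
u(w) = 8
y = -34
D(g, d) = (-34 + d)*(8 + d + g) (D(g, d) = (g + (d + 8))*(d - 34) = (g + (8 + d))*(-34 + d) = (8 + d + g)*(-34 + d) = (-34 + d)*(8 + d + g))
D(s, -99)/1861 = (-272 + (-99)² - 34*(-29/2) - 26*(-99) - 99*(-29/2))/1861 = (-272 + 9801 + 493 + 2574 + 2871/2)*(1/1861) = (28063/2)*(1/1861) = 28063/3722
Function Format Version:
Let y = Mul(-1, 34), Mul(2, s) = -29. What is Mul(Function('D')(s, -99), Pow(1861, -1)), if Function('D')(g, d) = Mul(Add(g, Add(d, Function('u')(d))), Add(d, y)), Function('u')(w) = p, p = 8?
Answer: Rational(28063, 3722) ≈ 7.5398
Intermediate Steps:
s = Rational(-29, 2) (s = Mul(Rational(1, 2), -29) = Rational(-29, 2) ≈ -14.500)
Function('u')(w) = 8
y = -34
Function('D')(g, d) = Mul(Add(-34, d), Add(8, d, g)) (Function('D')(g, d) = Mul(Add(g, Add(d, 8)), Add(d, -34)) = Mul(Add(g, Add(8, d)), Add(-34, d)) = Mul(Add(8, d, g), Add(-34, d)) = Mul(Add(-34, d), Add(8, d, g)))
Mul(Function('D')(s, -99), Pow(1861, -1)) = Mul(Add(-272, Pow(-99, 2), Mul(-34, Rational(-29, 2)), Mul(-26, -99), Mul(-99, Rational(-29, 2))), Pow(1861, -1)) = Mul(Add(-272, 9801, 493, 2574, Rational(2871, 2)), Rational(1, 1861)) = Mul(Rational(28063, 2), Rational(1, 1861)) = Rational(28063, 3722)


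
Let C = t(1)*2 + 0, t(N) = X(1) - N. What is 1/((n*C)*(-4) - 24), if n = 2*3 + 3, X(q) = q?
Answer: -1/24 ≈ -0.041667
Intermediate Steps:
t(N) = 1 - N
n = 9 (n = 6 + 3 = 9)
C = 0 (C = (1 - 1*1)*2 + 0 = (1 - 1)*2 + 0 = 0*2 + 0 = 0 + 0 = 0)
1/((n*C)*(-4) - 24) = 1/((9*0)*(-4) - 24) = 1/(0*(-4) - 24) = 1/(0 - 24) = 1/(-24) = -1/24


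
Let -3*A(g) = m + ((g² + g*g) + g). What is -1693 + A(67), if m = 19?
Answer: -14143/3 ≈ -4714.3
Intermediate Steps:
A(g) = -19/3 - 2*g²/3 - g/3 (A(g) = -(19 + ((g² + g*g) + g))/3 = -(19 + ((g² + g²) + g))/3 = -(19 + (2*g² + g))/3 = -(19 + (g + 2*g²))/3 = -(19 + g + 2*g²)/3 = -19/3 - 2*g²/3 - g/3)
-1693 + A(67) = -1693 + (-19/3 - ⅔*67² - ⅓*67) = -1693 + (-19/3 - ⅔*4489 - 67/3) = -1693 + (-19/3 - 8978/3 - 67/3) = -1693 - 9064/3 = -14143/3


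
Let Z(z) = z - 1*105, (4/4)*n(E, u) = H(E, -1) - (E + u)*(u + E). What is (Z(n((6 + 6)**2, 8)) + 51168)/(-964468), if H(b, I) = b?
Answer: -28103/964468 ≈ -0.029138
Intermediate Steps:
n(E, u) = E - (E + u)**2 (n(E, u) = E - (E + u)*(u + E) = E - (E + u)*(E + u) = E - (E + u)**2)
Z(z) = -105 + z (Z(z) = z - 105 = -105 + z)
(Z(n((6 + 6)**2, 8)) + 51168)/(-964468) = ((-105 + ((6 + 6)**2 - ((6 + 6)**2 + 8)**2)) + 51168)/(-964468) = ((-105 + (12**2 - (12**2 + 8)**2)) + 51168)*(-1/964468) = ((-105 + (144 - (144 + 8)**2)) + 51168)*(-1/964468) = ((-105 + (144 - 1*152**2)) + 51168)*(-1/964468) = ((-105 + (144 - 1*23104)) + 51168)*(-1/964468) = ((-105 + (144 - 23104)) + 51168)*(-1/964468) = ((-105 - 22960) + 51168)*(-1/964468) = (-23065 + 51168)*(-1/964468) = 28103*(-1/964468) = -28103/964468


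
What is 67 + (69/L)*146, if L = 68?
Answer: 7315/34 ≈ 215.15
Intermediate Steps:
67 + (69/L)*146 = 67 + (69/68)*146 = 67 + 5037/34 = 7315/34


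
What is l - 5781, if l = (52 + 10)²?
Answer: -1937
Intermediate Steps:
l = 3844 (l = 62² = 3844)
l - 5781 = 3844 - 5781 = -1937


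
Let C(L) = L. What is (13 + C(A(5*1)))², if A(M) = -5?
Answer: 64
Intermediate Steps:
(13 + C(A(5*1)))² = (13 - 5)² = 8² = 64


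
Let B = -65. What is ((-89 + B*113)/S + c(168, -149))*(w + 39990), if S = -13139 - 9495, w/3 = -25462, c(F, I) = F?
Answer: -69333397308/11317 ≈ -6.1265e+6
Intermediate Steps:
w = -76386 (w = 3*(-25462) = -76386)
S = -22634
((-89 + B*113)/S + c(168, -149))*(w + 39990) = ((-89 - 65*113)/(-22634) + 168)*(-76386 + 39990) = ((-89 - 7345)*(-1/22634) + 168)*(-36396) = (-7434*(-1/22634) + 168)*(-36396) = (3717/11317 + 168)*(-36396) = (1904973/11317)*(-36396) = -69333397308/11317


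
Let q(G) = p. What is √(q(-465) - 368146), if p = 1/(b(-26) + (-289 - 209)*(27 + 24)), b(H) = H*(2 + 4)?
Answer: I*√240401884123290/25554 ≈ 606.75*I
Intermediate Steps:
b(H) = 6*H (b(H) = H*6 = 6*H)
p = -1/25554 (p = 1/(6*(-26) + (-289 - 209)*(27 + 24)) = 1/(-156 - 498*51) = 1/(-156 - 25398) = 1/(-25554) = -1/25554 ≈ -3.9133e-5)
q(G) = -1/25554
√(q(-465) - 368146) = √(-1/25554 - 368146) = √(-9407602885/25554) = I*√240401884123290/25554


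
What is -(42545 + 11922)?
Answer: -54467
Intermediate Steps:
-(42545 + 11922) = -1*54467 = -54467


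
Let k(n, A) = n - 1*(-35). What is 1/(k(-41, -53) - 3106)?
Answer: -1/3112 ≈ -0.00032134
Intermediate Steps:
k(n, A) = 35 + n (k(n, A) = n + 35 = 35 + n)
1/(k(-41, -53) - 3106) = 1/((35 - 41) - 3106) = 1/(-6 - 3106) = 1/(-3112) = -1/3112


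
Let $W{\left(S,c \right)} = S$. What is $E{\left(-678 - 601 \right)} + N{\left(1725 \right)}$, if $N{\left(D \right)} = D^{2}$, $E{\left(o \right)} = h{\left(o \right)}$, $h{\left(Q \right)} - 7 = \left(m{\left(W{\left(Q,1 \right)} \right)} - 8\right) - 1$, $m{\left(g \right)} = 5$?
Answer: $2975628$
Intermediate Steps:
$h{\left(Q \right)} = 3$ ($h{\left(Q \right)} = 7 + \left(\left(5 - 8\right) - 1\right) = 7 - 4 = 3$)
$E{\left(o \right)} = 3$
$E{\left(-678 - 601 \right)} + N{\left(1725 \right)} = 3 + 1725^{2} = 3 + 2975625 = 2975628$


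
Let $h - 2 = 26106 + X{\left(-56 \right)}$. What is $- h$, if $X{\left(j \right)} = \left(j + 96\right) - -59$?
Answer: $-26207$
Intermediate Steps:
$X{\left(j \right)} = 155 + j$ ($X{\left(j \right)} = \left(96 + j\right) + 59 = 155 + j$)
$h = 26207$ ($h = 2 + \left(26106 + \left(155 - 56\right)\right) = 2 + \left(26106 + 99\right) = 2 + 26205 = 26207$)
$- h = \left(-1\right) 26207 = -26207$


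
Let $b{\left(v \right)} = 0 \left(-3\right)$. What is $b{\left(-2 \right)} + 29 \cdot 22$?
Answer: $638$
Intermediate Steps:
$b{\left(v \right)} = 0$
$b{\left(-2 \right)} + 29 \cdot 22 = 0 + 29 \cdot 22 = 0 + 638 = 638$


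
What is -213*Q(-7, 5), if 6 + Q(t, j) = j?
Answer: 213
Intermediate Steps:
Q(t, j) = -6 + j
-213*Q(-7, 5) = -213*(-6 + 5) = -213*(-1) = 213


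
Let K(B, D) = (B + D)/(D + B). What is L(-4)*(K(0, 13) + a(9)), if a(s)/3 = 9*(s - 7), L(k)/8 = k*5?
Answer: -8800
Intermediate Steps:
L(k) = 40*k (L(k) = 8*(k*5) = 8*(5*k) = 40*k)
a(s) = -189 + 27*s (a(s) = 3*(9*(s - 7)) = 3*(9*(-7 + s)) = 3*(-63 + 9*s) = -189 + 27*s)
K(B, D) = 1 (K(B, D) = (B + D)/(B + D) = 1)
L(-4)*(K(0, 13) + a(9)) = (40*(-4))*(1 + (-189 + 27*9)) = -160*(1 + (-189 + 243)) = -160*(1 + 54) = -160*55 = -8800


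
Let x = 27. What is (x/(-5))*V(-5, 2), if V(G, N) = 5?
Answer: -27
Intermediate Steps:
(x/(-5))*V(-5, 2) = (27/(-5))*5 = (27*(-⅕))*5 = -27/5*5 = -27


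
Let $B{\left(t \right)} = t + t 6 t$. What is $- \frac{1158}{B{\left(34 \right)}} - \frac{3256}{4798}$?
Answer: $- \frac{7062601}{8360515} \approx -0.84476$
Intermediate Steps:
$B{\left(t \right)} = t + 6 t^{2}$
$- \frac{1158}{B{\left(34 \right)}} - \frac{3256}{4798} = - \frac{1158}{34 \left(1 + 6 \cdot 34\right)} - \frac{3256}{4798} = - \frac{1158}{34 \left(1 + 204\right)} - \frac{1628}{2399} = - \frac{1158}{34 \cdot 205} - \frac{1628}{2399} = - \frac{1158}{6970} - \frac{1628}{2399} = \left(-1158\right) \frac{1}{6970} - \frac{1628}{2399} = - \frac{579}{3485} - \frac{1628}{2399} = - \frac{7062601}{8360515}$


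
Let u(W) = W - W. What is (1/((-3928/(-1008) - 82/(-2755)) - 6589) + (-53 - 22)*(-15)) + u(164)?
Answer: 2571610752495/2285876533 ≈ 1125.0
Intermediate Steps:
u(W) = 0
(1/((-3928/(-1008) - 82/(-2755)) - 6589) + (-53 - 22)*(-15)) + u(164) = (1/((-3928/(-1008) - 82/(-2755)) - 6589) + (-53 - 22)*(-15)) + 0 = (1/((-3928*(-1/1008) - 82*(-1/2755)) - 6589) - 75*(-15)) + 0 = (1/((491/126 + 82/2755) - 6589) + 1125) + 0 = (1/(1363037/347130 - 6589) + 1125) + 0 = (1/(-2285876533/347130) + 1125) + 0 = (-347130/2285876533 + 1125) + 0 = 2571610752495/2285876533 + 0 = 2571610752495/2285876533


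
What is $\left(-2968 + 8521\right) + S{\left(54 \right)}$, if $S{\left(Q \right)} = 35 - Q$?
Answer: $5534$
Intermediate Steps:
$\left(-2968 + 8521\right) + S{\left(54 \right)} = \left(-2968 + 8521\right) + \left(35 - 54\right) = 5553 + \left(35 - 54\right) = 5553 - 19 = 5534$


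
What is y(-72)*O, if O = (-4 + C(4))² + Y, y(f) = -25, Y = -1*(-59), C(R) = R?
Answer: -1475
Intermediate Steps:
Y = 59
O = 59 (O = (-4 + 4)² + 59 = 0² + 59 = 0 + 59 = 59)
y(-72)*O = -25*59 = -1475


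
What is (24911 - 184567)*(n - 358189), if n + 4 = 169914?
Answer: 30059872024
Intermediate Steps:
n = 169910 (n = -4 + 169914 = 169910)
(24911 - 184567)*(n - 358189) = (24911 - 184567)*(169910 - 358189) = -159656*(-188279) = 30059872024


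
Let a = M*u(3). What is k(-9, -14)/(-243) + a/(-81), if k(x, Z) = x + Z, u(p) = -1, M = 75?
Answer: 248/243 ≈ 1.0206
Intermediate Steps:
k(x, Z) = Z + x
a = -75 (a = 75*(-1) = -75)
k(-9, -14)/(-243) + a/(-81) = (-14 - 9)/(-243) - 75/(-81) = -23*(-1/243) - 75*(-1/81) = 23/243 + 25/27 = 248/243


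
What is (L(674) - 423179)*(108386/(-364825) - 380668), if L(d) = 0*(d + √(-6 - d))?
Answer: 58769961797333994/364825 ≈ 1.6109e+11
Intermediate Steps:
L(d) = 0
(L(674) - 423179)*(108386/(-364825) - 380668) = (0 - 423179)*(108386/(-364825) - 380668) = -423179*(108386*(-1/364825) - 380668) = -423179*(-108386/364825 - 380668) = -423179*(-138877311486/364825) = 58769961797333994/364825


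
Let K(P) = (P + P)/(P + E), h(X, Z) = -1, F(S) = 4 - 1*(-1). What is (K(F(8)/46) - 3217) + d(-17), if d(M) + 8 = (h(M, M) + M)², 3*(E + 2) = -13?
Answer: -2491989/859 ≈ -2901.0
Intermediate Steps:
E = -19/3 (E = -2 + (⅓)*(-13) = -2 - 13/3 = -19/3 ≈ -6.3333)
F(S) = 5 (F(S) = 4 + 1 = 5)
K(P) = 2*P/(-19/3 + P) (K(P) = (P + P)/(P - 19/3) = (2*P)/(-19/3 + P) = 2*P/(-19/3 + P))
d(M) = -8 + (-1 + M)²
(K(F(8)/46) - 3217) + d(-17) = (6*(5/46)/(-19 + 3*(5/46)) - 3217) + (-8 + (-1 - 17)²) = (6*(5*(1/46))/(-19 + 3*(5*(1/46))) - 3217) + (-8 + (-18)²) = (6*(5/46)/(-19 + 3*(5/46)) - 3217) + (-8 + 324) = (6*(5/46)/(-19 + 15/46) - 3217) + 316 = (6*(5/46)/(-859/46) - 3217) + 316 = (6*(5/46)*(-46/859) - 3217) + 316 = (-30/859 - 3217) + 316 = -2763433/859 + 316 = -2491989/859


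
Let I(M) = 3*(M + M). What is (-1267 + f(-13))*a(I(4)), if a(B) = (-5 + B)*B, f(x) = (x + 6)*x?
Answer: -536256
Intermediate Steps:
I(M) = 6*M (I(M) = 3*(2*M) = 6*M)
f(x) = x*(6 + x) (f(x) = (6 + x)*x = x*(6 + x))
a(B) = B*(-5 + B)
(-1267 + f(-13))*a(I(4)) = (-1267 - 13*(6 - 13))*((6*4)*(-5 + 6*4)) = (-1267 - 13*(-7))*(24*(-5 + 24)) = (-1267 + 91)*(24*19) = -1176*456 = -536256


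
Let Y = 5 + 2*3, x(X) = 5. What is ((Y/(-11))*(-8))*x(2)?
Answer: 40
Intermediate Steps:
Y = 11 (Y = 5 + 6 = 11)
((Y/(-11))*(-8))*x(2) = ((11/(-11))*(-8))*5 = ((11*(-1/11))*(-8))*5 = -1*(-8)*5 = 8*5 = 40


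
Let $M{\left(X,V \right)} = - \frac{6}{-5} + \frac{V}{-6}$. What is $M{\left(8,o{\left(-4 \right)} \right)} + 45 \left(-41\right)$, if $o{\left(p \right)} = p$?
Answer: $- \frac{27647}{15} \approx -1843.1$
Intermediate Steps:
$M{\left(X,V \right)} = \frac{6}{5} - \frac{V}{6}$ ($M{\left(X,V \right)} = \left(-6\right) \left(- \frac{1}{5}\right) + V \left(- \frac{1}{6}\right) = \frac{6}{5} - \frac{V}{6}$)
$M{\left(8,o{\left(-4 \right)} \right)} + 45 \left(-41\right) = \left(\frac{6}{5} - - \frac{2}{3}\right) + 45 \left(-41\right) = \left(\frac{6}{5} + \frac{2}{3}\right) - 1845 = \frac{28}{15} - 1845 = - \frac{27647}{15}$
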